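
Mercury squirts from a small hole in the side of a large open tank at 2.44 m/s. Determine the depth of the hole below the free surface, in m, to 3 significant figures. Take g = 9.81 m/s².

h ≈ 0.303 m

For a small hole in a large open tank, ½v² = gh, giving h = v²/(2g).
h = 2.44²/(2·9.81) = 5.95/19.62 = 0.303 m.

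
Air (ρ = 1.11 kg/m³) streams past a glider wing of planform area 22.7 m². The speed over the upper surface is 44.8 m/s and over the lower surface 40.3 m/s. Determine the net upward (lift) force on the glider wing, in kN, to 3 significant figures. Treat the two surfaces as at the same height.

From P + ½ρv² = const at equal height, P_low − P_up = ½ρ(v_up² − v_low²).
ΔP = ½·1.11·(44.8² − 40.3²) = 213 Pa.
Lift = ΔP · A = 213 × 22.7 = 4820 N.

F ≈ 4.82 kN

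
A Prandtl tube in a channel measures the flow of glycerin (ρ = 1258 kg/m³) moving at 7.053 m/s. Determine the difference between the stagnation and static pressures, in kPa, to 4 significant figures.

At the stagnation point the flow is brought to rest, so Bernoulli gives P_stag − P_static = ½ρv².
ΔP = ½·1258·7.053² = 31290 Pa.

ΔP = 31.29 kPa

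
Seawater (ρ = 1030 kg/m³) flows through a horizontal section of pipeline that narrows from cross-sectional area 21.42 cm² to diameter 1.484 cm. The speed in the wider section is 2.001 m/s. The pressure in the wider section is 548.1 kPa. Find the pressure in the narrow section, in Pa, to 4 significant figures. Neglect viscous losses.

P₂ = 233900 Pa

Continuity gives A₁v₁ = A₂v₂, so v₂ = (21.42 cm²)/(1.730 cm²) × 2.001 m/s = 24.78 m/s.
Bernoulli (h₁ = h₂): P₁ − P₂ = ½ρ(v₂² − v₁²).
P₂ = P₁ − ½ρ(v₂² − v₁²) = 548100 − ½·1030·(24.78² − 2.001²) = 548100 − 314200 = 233900 Pa.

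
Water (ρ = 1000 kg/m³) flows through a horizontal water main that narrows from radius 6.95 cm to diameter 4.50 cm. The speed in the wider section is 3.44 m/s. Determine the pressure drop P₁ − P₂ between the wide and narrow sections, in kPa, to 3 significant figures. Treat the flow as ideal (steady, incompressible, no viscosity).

ΔP ≈ 533 kPa

The volume flow rate is constant, so v₂ = (A₁/A₂)v₁ = (152/15.9)·3.44 = 32.8 m/s.
With no height change, Bernoulli's equation is P₁ + ½ρv₁² = P₂ + ½ρv₂².
P₁ − P₂ = ½·1000·(32.8² − 3.44²) = ½·1000·1070 = 533000 Pa.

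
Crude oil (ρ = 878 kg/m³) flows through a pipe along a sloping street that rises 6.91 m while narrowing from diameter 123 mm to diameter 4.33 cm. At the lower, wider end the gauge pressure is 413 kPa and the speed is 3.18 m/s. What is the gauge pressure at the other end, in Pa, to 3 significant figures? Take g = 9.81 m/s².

68900 Pa

Mass conservation (A₁v₁ = A₂v₂) gives v₂ = 3.18 × 119/14.7 = 25.7 m/s.
Applying Bernoulli between the two ends and solving for P₂: P₂ = P₁ + ½ρ(v₁² − v₂²) − ρgΔh.
P₂ = 413000 + ½·878·(3.18² − 25.7²) − 878·9.81·(+6.91) = 413000 + (-285000) − (59500) = 68900 Pa.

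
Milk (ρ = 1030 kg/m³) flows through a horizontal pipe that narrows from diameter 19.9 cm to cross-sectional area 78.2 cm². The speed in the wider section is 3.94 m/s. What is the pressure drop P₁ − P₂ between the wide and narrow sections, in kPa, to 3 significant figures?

118 kPa

Continuity gives A₁v₁ = A₂v₂, so v₂ = (311 cm²)/(78.2 cm²) × 3.94 m/s = 15.7 m/s.
The pipe is horizontal, so Bernoulli reduces to P₁ + ½ρv₁² = P₂ + ½ρv₂².
P₁ − P₂ = ½·1030·(15.7² − 3.94²) = ½·1030·230 = 118000 Pa.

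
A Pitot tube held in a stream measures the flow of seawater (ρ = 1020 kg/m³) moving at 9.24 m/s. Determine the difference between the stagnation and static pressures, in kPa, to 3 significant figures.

ΔP = 43.5 kPa

The dynamic pressure equals the rise in static pressure at the stagnation point: ΔP = ½ρv².
ΔP = ½·1020·9.24² = 43500 Pa.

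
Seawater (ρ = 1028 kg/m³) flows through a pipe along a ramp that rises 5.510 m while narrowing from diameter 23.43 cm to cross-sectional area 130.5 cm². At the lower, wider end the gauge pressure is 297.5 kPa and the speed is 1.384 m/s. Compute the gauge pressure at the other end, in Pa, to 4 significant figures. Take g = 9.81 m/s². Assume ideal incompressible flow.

232200 Pa

Mass conservation (A₁v₁ = A₂v₂) gives v₂ = 1.384 × 431.2/130.5 = 4.573 m/s.
Bernoulli: P₁ + ½ρv₁² + ρg h₁ = P₂ + ½ρv₂² + ρg h₂, so P₂ = P₁ + ½ρ(v₁² − v₂²) − ρg(h₂ − h₁).
P₂ = 297500 + ½·1028·(1.384² − 4.573²) − 1028·9.81·(+5.510) = 297500 + (-9762) − (55570) = 232200 Pa.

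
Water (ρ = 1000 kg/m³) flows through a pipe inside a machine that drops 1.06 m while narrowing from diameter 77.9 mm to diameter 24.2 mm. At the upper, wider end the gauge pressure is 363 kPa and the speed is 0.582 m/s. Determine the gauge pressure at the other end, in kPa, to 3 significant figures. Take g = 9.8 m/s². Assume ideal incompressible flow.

By continuity, v₂ = v₁·A₁/A₂ = 0.582·(47.7/4.60) = 6.03 m/s.
Bernoulli: P₁ + ½ρv₁² + ρg h₁ = P₂ + ½ρv₂² + ρg h₂, so P₂ = P₁ + ½ρ(v₁² − v₂²) − ρg(h₂ − h₁).
P₂ = 363000 + ½·1000·(0.582² − 6.03²) − 1000·9.8·(−1.06) = 363000 + (-18000) − (-10400) = 355000 Pa.

P₂ ≈ 355 kPa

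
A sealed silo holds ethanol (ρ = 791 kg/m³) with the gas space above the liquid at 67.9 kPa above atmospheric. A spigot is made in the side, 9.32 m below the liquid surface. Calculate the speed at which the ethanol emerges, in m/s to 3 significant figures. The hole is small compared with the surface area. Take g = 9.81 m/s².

Take point 1 at the surface (v₁ ≈ 0) and point 2 at the hole (at atmospheric pressure). Bernoulli: P₁ + ρg h = P_atm + ½ρv₂².
With P₁ − P_atm = 67900 Pa, v₂ = √(2gh + 2ΔP/ρ) = √(2·9.81·9.32 + 2·67900/791) = 18.8 m/s.

18.8 m/s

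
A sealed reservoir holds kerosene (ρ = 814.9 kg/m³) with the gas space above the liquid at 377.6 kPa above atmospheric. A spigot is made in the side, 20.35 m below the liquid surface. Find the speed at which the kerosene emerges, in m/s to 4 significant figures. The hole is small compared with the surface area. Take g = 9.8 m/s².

Take point 1 at the surface (v₁ ≈ 0) and point 2 at the hole (at atmospheric pressure). Bernoulli: P₁ + ρg h = P_atm + ½ρv₂².
With P₁ − P_atm = 377600 Pa, v₂ = √(2gh + 2ΔP/ρ) = √(2·9.8·20.35 + 2·377600/814.9) = 36.41 m/s.

v ≈ 36.41 m/s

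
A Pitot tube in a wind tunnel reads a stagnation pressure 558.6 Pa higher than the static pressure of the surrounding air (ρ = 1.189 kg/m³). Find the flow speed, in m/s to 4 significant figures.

v ≈ 30.65 m/s

At the stagnation point the flow is brought to rest, so Bernoulli gives P_stag − P_static = ½ρv².
v = √(2ΔP/ρ) = √(2·558.6/1.189) = 30.65 m/s.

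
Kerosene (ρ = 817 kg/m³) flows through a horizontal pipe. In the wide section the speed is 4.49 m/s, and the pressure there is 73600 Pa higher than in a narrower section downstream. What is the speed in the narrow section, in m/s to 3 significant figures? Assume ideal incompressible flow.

v₂ ≈ 14.2 m/s

With h₁ = h₂, rearranging Bernoulli gives v₂ = √(v₁² + 2ΔP/ρ).
v₂ = √(4.49² + 2·73600/817) = √(20.2 + 180) = 14.2 m/s.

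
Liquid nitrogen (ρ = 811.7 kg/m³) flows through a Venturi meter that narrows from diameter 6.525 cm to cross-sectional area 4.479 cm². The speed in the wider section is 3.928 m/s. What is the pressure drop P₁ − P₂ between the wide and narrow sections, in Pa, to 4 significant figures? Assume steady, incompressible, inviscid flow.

The volume flow rate is constant, so v₂ = (A₁/A₂)v₁ = (33.44/4.479)·3.928 = 29.33 m/s.
Bernoulli (h₁ = h₂): P₁ − P₂ = ½ρ(v₂² − v₁²).
P₁ − P₂ = ½·811.7·(29.33² − 3.928²) = ½·811.7·844.5 = 342800 Pa.

342800 Pa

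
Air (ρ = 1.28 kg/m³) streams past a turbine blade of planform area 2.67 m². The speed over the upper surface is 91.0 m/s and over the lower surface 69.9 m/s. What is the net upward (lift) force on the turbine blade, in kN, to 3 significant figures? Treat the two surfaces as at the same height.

5.80 kN

From P + ½ρv² = const at equal height, P_low − P_up = ½ρ(v_up² − v_low²).
ΔP = ½·1.28·(91.0² − 69.9²) = 2170 Pa.
Lift = ΔP · A = 2170 × 2.67 = 5800 N.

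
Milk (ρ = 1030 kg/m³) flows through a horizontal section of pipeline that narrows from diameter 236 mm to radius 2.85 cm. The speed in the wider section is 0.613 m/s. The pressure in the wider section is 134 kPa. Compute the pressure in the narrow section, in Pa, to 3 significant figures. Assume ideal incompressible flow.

Continuity gives A₁v₁ = A₂v₂, so v₂ = (437 cm²)/(25.5 cm²) × 0.613 m/s = 10.5 m/s.
The pipe is horizontal, so Bernoulli reduces to P₁ + ½ρv₁² = P₂ + ½ρv₂².
P₂ = P₁ − ½ρ(v₂² − v₁²) = 134000 − ½·1030·(10.5² − 0.613²) = 134000 − 56700 = 77300 Pa.

77300 Pa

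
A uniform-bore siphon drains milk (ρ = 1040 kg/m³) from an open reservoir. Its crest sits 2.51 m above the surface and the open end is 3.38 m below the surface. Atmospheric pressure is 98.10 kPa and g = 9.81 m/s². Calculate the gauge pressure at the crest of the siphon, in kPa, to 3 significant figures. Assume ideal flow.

The outlet speed comes from Torricelli: v = √(2g·3.38) = 8.14 m/s.
The bore is uniform, so the speed at the crest is the same v. Bernoulli surface→crest: P_atm = P_top + ½ρv² + ρg·h_top.
P_top = 98100 − ½·1040·8.14² − 1040·9.81·2.51 = 38000 Pa. So P_gauge = P_top − P_atm = -60100 Pa.

P_gauge ≈ -60.1 kPa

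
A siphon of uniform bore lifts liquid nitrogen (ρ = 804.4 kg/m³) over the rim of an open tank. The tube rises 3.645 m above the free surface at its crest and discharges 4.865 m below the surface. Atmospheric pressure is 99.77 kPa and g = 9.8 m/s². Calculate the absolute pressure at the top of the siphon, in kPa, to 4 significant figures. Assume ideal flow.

32.68 kPa

Bernoulli surface→outlet gives ½v² = g·h_out, so v = √(2·9.8·4.865) = 9.765 m/s.
With constant cross-section the crest speed equals v; applying Bernoulli from the surface up to the crest, P_top = P_atm − ½ρv² − ρg·h_top.
P_top = 99770 − ½·804.4·9.765² − 804.4·9.8·3.645 = 32680 Pa.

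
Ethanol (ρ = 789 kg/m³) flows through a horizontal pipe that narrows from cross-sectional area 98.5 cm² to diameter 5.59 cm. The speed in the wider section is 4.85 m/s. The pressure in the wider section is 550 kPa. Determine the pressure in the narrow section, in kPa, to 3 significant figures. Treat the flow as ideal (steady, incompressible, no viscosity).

Continuity gives A₁v₁ = A₂v₂, so v₂ = (98.5 cm²)/(24.5 cm²) × 4.85 m/s = 19.5 m/s.
The pipe is horizontal, so Bernoulli reduces to P₁ + ½ρv₁² = P₂ + ½ρv₂².
P₂ = P₁ − ½ρ(v₂² − v₁²) = 550000 − ½·789·(19.5² − 4.85²) = 550000 − 140000 = 410000 Pa.

P₂ = 410 kPa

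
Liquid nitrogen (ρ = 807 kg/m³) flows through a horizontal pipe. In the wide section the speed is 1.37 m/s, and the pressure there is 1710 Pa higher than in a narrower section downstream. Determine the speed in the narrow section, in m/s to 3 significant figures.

2.47 m/s

Along the level pipe P + ½ρv² is conserved, hence v₂² = v₁² + 2(P₁ − P₂)/ρ.
v₂ = √(1.37² + 2·1710/807) = √(1.88 + 4.24) = 2.47 m/s.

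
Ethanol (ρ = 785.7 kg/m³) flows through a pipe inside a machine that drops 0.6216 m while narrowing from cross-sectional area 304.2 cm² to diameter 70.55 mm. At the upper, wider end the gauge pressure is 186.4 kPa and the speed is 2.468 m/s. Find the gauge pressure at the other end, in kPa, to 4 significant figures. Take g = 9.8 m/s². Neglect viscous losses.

P₂ ≈ 48.68 kPa

The volume flow rate is constant, so v₂ = (A₁/A₂)v₁ = (304.2/39.09)·2.468 = 19.21 m/s.
Applying Bernoulli between the two ends and solving for P₂: P₂ = P₁ + ½ρ(v₁² − v₂²) − ρgΔh.
P₂ = 186400 + ½·785.7·(2.468² − 19.21²) − 785.7·9.8·(−0.6216) = 186400 + (-142500) − (-4786) = 48680 Pa.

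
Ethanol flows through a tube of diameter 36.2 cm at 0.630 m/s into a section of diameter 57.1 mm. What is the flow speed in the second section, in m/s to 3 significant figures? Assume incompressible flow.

25.3 m/s

The volume flow rate is constant, so v₂ = (A₁/A₂)v₁ = (1030/25.6)·0.630 = 25.3 m/s.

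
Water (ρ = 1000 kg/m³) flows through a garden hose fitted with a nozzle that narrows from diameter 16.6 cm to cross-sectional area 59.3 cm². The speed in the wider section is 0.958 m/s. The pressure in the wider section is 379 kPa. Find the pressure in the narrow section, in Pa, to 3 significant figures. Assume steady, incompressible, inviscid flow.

The volume flow rate is constant, so v₂ = (A₁/A₂)v₁ = (216/59.3)·0.958 = 3.50 m/s.
Bernoulli (h₁ = h₂): P₁ − P₂ = ½ρ(v₂² − v₁²).
P₂ = P₁ − ½ρ(v₂² − v₁²) = 379000 − ½·1000·(3.50² − 0.958²) = 379000 − 5650 = 373000 Pa.

373000 Pa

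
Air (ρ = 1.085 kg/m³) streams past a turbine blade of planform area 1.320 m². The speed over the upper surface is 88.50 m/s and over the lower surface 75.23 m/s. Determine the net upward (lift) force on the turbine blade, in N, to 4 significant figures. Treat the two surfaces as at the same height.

F ≈ 1556 N

The faster flow above has the lower pressure; Bernoulli (same height) gives ΔP = ½ρ(v_up² − v_low²).
ΔP = ½·1.085·(88.50² − 75.23²) = 1179 Pa.
Lift = ΔP · A = 1179 × 1.320 = 1556 N.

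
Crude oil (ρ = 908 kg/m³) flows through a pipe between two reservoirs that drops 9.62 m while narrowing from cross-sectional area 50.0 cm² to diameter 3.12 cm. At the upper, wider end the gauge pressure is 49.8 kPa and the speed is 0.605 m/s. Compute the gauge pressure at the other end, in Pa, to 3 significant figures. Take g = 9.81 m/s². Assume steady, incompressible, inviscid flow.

By continuity, v₂ = v₁·A₁/A₂ = 0.605·(50.0/7.65) = 3.96 m/s.
Energy conservation along the streamline gives P₂ = P₁ − ½ρ(v₂² − v₁²) − ρg(h₂ − h₁).
P₂ = 49800 + ½·908·(0.605² − 3.96²) − 908·9.81·(−9.62) = 49800 + (-6940) − (-85700) = 129000 Pa.

P₂ = 129000 Pa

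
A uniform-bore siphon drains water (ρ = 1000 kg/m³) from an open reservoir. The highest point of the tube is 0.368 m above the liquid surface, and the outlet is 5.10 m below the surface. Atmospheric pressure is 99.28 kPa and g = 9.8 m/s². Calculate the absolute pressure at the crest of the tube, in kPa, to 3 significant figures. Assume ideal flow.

P_top ≈ 45.7 kPa

From the surface to the outlet (both open to atmosphere, surface at rest): v = √(2g·h_out) = √(2·9.8·5.10) = 10.00 m/s.
Continuity keeps v the same throughout the tube; from surface to crest, P_atm + 0 = P_top + ½ρv² + ρg·h_top.
P_top = 99280 − ½·1000·10.00² − 1000·9.8·0.368 = 45700 Pa.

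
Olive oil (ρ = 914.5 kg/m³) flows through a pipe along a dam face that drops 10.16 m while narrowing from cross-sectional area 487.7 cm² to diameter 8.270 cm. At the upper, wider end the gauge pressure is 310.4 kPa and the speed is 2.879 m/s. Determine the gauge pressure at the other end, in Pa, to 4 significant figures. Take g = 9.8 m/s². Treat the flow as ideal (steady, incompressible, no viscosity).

P₂ = 92820 Pa

Mass conservation (A₁v₁ = A₂v₂) gives v₂ = 2.879 × 487.7/53.72 = 26.14 m/s.
Applying Bernoulli between the two ends and solving for P₂: P₂ = P₁ + ½ρ(v₁² − v₂²) − ρgΔh.
P₂ = 310400 + ½·914.5·(2.879² − 26.14²) − 914.5·9.8·(−10.16) = 310400 + (-308600) − (-91050) = 92820 Pa.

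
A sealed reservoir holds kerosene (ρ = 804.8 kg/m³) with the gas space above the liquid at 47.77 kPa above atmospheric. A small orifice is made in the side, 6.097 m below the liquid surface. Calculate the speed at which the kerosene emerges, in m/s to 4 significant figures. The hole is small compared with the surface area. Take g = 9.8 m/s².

Take point 1 at the surface (v₁ ≈ 0) and point 2 at the hole (at atmospheric pressure). Bernoulli: P₁ + ρg h = P_atm + ½ρv₂².
With P₁ − P_atm = 47770 Pa, v₂ = √(2gh + 2ΔP/ρ) = √(2·9.8·6.097 + 2·47770/804.8) = 15.43 m/s.

v ≈ 15.43 m/s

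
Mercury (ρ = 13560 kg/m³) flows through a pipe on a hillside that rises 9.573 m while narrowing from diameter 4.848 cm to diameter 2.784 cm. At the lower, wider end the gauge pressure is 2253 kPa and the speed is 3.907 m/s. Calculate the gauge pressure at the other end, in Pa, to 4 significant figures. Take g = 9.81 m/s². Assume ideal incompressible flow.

P₂ ≈ 131400 Pa

Mass conservation (A₁v₁ = A₂v₂) gives v₂ = 3.907 × 18.46/6.087 = 11.85 m/s.
Energy conservation along the streamline gives P₂ = P₁ − ½ρ(v₂² − v₁²) − ρg(h₂ − h₁).
P₂ = 2253000 + ½·13560·(3.907² − 11.85²) − 13560·9.81·(+9.573) = 2253000 + (-848200) − (1273000) = 131400 Pa.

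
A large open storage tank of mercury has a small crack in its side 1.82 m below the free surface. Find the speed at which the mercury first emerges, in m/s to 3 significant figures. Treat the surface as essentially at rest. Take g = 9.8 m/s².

Torricelli's result v = √(2gh) gives v = √(2·9.8·1.82) = 5.97 m/s.

v = 5.97 m/s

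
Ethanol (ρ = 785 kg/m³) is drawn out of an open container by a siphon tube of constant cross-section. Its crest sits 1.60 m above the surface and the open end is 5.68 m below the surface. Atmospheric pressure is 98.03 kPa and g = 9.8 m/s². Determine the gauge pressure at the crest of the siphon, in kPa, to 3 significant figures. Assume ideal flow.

From the surface to the outlet (both open to atmosphere, surface at rest): v = √(2g·h_out) = √(2·9.8·5.68) = 10.6 m/s.
With constant cross-section the crest speed equals v; applying Bernoulli from the surface up to the crest, P_top = P_atm − ½ρv² − ρg·h_top.
P_top = 98030 − ½·785·10.6² − 785·9.8·1.60 = 42000 Pa. So P_gauge = P_top − P_atm = -56000 Pa.

P_gauge ≈ -56.0 kPa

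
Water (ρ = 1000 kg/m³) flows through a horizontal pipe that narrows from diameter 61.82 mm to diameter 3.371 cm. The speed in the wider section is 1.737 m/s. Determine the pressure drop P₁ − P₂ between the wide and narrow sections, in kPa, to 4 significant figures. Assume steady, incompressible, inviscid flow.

ΔP = 15.55 kPa

Mass conservation (A₁v₁ = A₂v₂) gives v₂ = 1.737 × 30.02/8.925 = 5.842 m/s.
With no height change, Bernoulli's equation is P₁ + ½ρv₁² = P₂ + ½ρv₂².
P₁ − P₂ = ½·1000·(5.842² − 1.737²) = ½·1000·31.11 = 15550 Pa.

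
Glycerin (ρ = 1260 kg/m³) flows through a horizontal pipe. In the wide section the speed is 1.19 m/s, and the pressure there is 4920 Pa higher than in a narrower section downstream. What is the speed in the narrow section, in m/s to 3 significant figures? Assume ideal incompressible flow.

3.04 m/s

Horizontal Bernoulli: P₁ + ½ρv₁² = P₂ + ½ρv₂², so v₂² = v₁² + 2(P₁ − P₂)/ρ.
v₂ = √(1.19² + 2·4920/1260) = √(1.42 + 7.81) = 3.04 m/s.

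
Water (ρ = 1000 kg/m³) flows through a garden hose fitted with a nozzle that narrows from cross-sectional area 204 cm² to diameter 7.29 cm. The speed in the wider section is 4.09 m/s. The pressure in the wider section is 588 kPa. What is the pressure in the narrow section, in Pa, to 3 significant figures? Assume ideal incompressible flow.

By continuity, v₂ = v₁·A₁/A₂ = 4.09·(204/41.7) = 20.0 m/s.
With no height change, Bernoulli's equation is P₁ + ½ρv₁² = P₂ + ½ρv₂².
P₂ = P₁ − ½ρ(v₂² − v₁²) = 588000 − ½·1000·(20.0² − 4.09²) = 588000 − 191000 = 397000 Pa.

P₂ ≈ 397000 Pa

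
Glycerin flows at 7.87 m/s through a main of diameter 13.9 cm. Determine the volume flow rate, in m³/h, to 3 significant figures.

Q ≈ 430 m³/h

Q = A·v = 0.0152 m² × 7.87 m/s = 0.119 m³/s.
Converting: 0.119 m³/s × 3600 = 430 m³/h.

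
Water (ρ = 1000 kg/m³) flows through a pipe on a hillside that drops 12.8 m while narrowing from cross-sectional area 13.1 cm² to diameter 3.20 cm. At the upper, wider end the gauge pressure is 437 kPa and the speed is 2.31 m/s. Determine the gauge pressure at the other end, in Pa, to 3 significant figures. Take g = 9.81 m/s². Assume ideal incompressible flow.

Mass conservation (A₁v₁ = A₂v₂) gives v₂ = 2.31 × 13.1/8.04 = 3.76 m/s.
Energy conservation along the streamline gives P₂ = P₁ − ½ρ(v₂² − v₁²) − ρg(h₂ − h₁).
P₂ = 437000 + ½·1000·(2.31² − 3.76²) − 1000·9.81·(−12.8) = 437000 + (-4410) − (-126000) = 558000 Pa.

P₂ ≈ 558000 Pa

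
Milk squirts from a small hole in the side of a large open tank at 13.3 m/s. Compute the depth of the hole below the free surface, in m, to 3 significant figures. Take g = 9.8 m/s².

For a small hole in a large open tank, ½v² = gh, giving h = v²/(2g).
h = 13.3²/(2·9.8) = 177/19.60 = 9.03 m.

9.03 m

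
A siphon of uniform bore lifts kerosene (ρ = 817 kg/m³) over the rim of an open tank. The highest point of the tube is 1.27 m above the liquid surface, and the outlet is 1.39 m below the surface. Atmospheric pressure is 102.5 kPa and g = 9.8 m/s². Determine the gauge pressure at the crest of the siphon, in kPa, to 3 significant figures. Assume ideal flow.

Bernoulli surface→outlet gives ½v² = g·h_out, so v = √(2·9.8·1.39) = 5.22 m/s.
Continuity keeps v the same throughout the tube; from surface to crest, P_atm + 0 = P_top + ½ρv² + ρg·h_top.
P_top = 102500 − ½·817·5.22² − 817·9.8·1.27 = 81200 Pa. So P_gauge = P_top − P_atm = -21300 Pa.

-21.3 kPa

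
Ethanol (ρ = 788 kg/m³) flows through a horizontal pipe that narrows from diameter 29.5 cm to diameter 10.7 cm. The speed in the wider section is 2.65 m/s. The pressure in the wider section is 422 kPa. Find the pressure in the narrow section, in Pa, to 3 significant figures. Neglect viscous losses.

265000 Pa

Continuity gives A₁v₁ = A₂v₂, so v₂ = (683 cm²)/(89.9 cm²) × 2.65 m/s = 20.1 m/s.
Along the horizontal streamline, P + ½ρv² is constant.
P₂ = P₁ − ½ρ(v₂² − v₁²) = 422000 − ½·788·(20.1² − 2.65²) = 422000 − 157000 = 265000 Pa.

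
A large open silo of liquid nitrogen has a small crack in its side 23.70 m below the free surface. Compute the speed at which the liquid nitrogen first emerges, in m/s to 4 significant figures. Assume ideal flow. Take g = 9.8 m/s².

v ≈ 21.55 m/s

With the surface at rest and both surface and jet at atmospheric pressure, Bernoulli gives ρg h = ½ρv², so v = √(2gh) = √(2·9.8·23.70) = 21.55 m/s.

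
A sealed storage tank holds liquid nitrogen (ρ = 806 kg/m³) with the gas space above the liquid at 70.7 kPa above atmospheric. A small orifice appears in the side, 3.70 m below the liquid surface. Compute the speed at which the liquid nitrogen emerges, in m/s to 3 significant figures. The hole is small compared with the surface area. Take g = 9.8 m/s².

15.7 m/s

Take point 1 at the surface (v₁ ≈ 0) and point 2 at the hole (at atmospheric pressure). Bernoulli: P₁ + ρg h = P_atm + ½ρv₂².
With P₁ − P_atm = 70700 Pa, v₂ = √(2gh + 2ΔP/ρ) = √(2·9.8·3.70 + 2·70700/806) = 15.7 m/s.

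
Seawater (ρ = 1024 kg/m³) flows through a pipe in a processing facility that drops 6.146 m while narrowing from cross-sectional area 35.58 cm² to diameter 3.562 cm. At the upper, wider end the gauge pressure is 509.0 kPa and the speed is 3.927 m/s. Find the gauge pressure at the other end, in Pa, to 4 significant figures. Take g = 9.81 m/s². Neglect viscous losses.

Continuity gives A₁v₁ = A₂v₂, so v₂ = (35.58 cm²)/(9.965 cm²) × 3.927 m/s = 14.02 m/s.
Bernoulli: P₁ + ½ρv₁² + ρg h₁ = P₂ + ½ρv₂² + ρg h₂, so P₂ = P₁ + ½ρ(v₁² − v₂²) − ρg(h₂ − h₁).
P₂ = 509000 + ½·1024·(3.927² − 14.02²) − 1024·9.81·(−6.146) = 509000 + (-92760) − (-61740) = 478000 Pa.

P₂ = 478000 Pa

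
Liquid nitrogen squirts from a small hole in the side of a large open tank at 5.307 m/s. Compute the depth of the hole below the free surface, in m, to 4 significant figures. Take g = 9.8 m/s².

Inverting v = √(2gh) gives h = v² / 2g.
h = 5.307²/(2·9.8) = 28.16/19.60 = 1.437 m.

h ≈ 1.437 m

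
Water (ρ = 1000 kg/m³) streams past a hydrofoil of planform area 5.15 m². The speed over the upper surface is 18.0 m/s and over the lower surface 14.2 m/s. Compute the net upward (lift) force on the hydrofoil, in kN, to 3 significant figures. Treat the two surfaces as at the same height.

315 kN

From P + ½ρv² = const at equal height, P_low − P_up = ½ρ(v_up² − v_low²).
ΔP = ½·1000·(18.0² − 14.2²) = 61200 Pa.
Lift = ΔP · A = 61200 × 5.15 = 315000 N.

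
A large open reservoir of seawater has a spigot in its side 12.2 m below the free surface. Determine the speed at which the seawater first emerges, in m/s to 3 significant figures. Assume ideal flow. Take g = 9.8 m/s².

With the surface at rest and both surface and jet at atmospheric pressure, Bernoulli gives ρg h = ½ρv², so v = √(2gh) = √(2·9.8·12.2) = 15.5 m/s.

v = 15.5 m/s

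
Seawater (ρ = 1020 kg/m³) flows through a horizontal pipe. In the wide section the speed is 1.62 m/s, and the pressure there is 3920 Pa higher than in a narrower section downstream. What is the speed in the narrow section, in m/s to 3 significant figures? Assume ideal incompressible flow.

With h₁ = h₂, rearranging Bernoulli gives v₂ = √(v₁² + 2ΔP/ρ).
v₂ = √(1.62² + 2·3920/1020) = √(2.62 + 7.69) = 3.21 m/s.

v₂ ≈ 3.21 m/s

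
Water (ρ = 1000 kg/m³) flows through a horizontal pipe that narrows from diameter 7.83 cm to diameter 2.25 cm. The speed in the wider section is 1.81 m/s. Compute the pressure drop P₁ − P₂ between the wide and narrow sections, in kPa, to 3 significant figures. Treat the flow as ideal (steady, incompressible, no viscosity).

ΔP ≈ 239 kPa

The volume flow rate is constant, so v₂ = (A₁/A₂)v₁ = (48.2/3.98)·1.81 = 21.9 m/s.
Along the horizontal streamline, P + ½ρv² is constant.
P₁ − P₂ = ½·1000·(21.9² − 1.81²) = ½·1000·477 = 239000 Pa.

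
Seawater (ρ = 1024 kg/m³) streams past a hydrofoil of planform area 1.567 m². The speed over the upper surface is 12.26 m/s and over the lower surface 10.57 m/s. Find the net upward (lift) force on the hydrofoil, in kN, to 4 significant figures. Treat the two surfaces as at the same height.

From P + ½ρv² = const at equal height, P_low − P_up = ½ρ(v_up² − v_low²).
ΔP = ½·1024·(12.26² − 10.57²) = 19750 Pa.
Lift = ΔP · A = 19750 × 1.567 = 30960 N.

F ≈ 30.96 kN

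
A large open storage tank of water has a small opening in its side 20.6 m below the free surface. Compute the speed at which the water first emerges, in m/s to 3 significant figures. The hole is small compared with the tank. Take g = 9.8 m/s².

v ≈ 20.1 m/s

The surface is effectively still and both ends are open, so ½v² = gh and v = √(2·9.8·20.6) = 20.1 m/s.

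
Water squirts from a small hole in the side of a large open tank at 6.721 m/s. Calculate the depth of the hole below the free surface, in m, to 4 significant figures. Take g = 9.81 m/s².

For a small hole in a large open tank, ½v² = gh, giving h = v²/(2g).
h = 6.721²/(2·9.81) = 45.17/19.62 = 2.302 m.

2.302 m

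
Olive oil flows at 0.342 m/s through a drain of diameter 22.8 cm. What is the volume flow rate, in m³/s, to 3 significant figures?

Q = 0.0140 m³/s

Q = A·v = 0.0408 m² × 0.342 m/s = 0.0140 m³/s.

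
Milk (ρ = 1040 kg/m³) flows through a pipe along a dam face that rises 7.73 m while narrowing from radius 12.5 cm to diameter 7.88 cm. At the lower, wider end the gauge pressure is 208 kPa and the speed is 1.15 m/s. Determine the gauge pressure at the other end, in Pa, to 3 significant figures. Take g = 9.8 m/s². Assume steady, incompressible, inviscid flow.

P₂ ≈ 60200 Pa

The volume flow rate is constant, so v₂ = (A₁/A₂)v₁ = (491/48.8)·1.15 = 11.6 m/s.
Applying Bernoulli between the two ends and solving for P₂: P₂ = P₁ + ½ρ(v₁² − v₂²) − ρgΔh.
P₂ = 208000 + ½·1040·(1.15² − 11.6²) − 1040·9.8·(+7.73) = 208000 + (-69000) − (78800) = 60200 Pa.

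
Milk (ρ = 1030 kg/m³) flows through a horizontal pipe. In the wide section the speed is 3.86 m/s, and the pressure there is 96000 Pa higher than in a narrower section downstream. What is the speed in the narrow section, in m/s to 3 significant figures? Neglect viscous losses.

14.2 m/s

With h₁ = h₂, rearranging Bernoulli gives v₂ = √(v₁² + 2ΔP/ρ).
v₂ = √(3.86² + 2·96000/1030) = √(14.9 + 186) = 14.2 m/s.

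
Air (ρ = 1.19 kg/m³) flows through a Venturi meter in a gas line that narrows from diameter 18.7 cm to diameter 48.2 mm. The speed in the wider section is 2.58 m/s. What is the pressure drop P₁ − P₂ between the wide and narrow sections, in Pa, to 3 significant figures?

The volume flow rate is constant, so v₂ = (A₁/A₂)v₁ = (275/18.2)·2.58 = 38.8 m/s.
The pipe is horizontal, so Bernoulli reduces to P₁ + ½ρv₁² = P₂ + ½ρv₂².
P₁ − P₂ = ½·1.19·(38.8² − 2.58²) = ½·1.19·1500 = 893 Pa.

893 Pa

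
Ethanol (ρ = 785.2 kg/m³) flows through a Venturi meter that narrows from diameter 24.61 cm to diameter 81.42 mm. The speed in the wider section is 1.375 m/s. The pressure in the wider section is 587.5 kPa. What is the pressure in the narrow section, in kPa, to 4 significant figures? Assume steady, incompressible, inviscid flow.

By continuity, v₂ = v₁·A₁/A₂ = 1.375·(475.7/52.07) = 12.56 m/s.
With no height change, Bernoulli's equation is P₁ + ½ρv₁² = P₂ + ½ρv₂².
P₂ = P₁ − ½ρ(v₂² − v₁²) = 587500 − ½·785.2·(12.56² − 1.375²) = 587500 − 61210 = 526300 Pa.

526.3 kPa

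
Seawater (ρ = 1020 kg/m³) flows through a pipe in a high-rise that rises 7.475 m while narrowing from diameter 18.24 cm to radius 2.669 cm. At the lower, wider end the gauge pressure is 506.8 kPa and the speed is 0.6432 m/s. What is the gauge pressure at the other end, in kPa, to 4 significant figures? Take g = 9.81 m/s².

The volume flow rate is constant, so v₂ = (A₁/A₂)v₁ = (261.3/22.38)·0.6432 = 7.510 m/s.
Applying Bernoulli between the two ends and solving for P₂: P₂ = P₁ + ½ρ(v₁² − v₂²) − ρgΔh.
P₂ = 506800 + ½·1020·(0.6432² − 7.510²) − 1020·9.81·(+7.475) = 506800 + (-28550) − (74800) = 403500 Pa.

P₂ ≈ 403.5 kPa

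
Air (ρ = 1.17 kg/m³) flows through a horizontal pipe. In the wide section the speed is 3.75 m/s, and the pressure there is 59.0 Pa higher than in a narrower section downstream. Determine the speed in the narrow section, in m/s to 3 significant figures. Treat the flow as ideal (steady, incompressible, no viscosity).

With h₁ = h₂, rearranging Bernoulli gives v₂ = √(v₁² + 2ΔP/ρ).
v₂ = √(3.75² + 2·59.0/1.17) = √(14.1 + 101) = 10.7 m/s.

v₂ = 10.7 m/s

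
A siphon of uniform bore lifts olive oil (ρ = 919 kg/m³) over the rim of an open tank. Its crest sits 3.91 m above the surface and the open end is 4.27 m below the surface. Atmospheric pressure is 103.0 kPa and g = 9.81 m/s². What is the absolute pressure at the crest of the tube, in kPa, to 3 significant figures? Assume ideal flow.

From the surface to the outlet (both open to atmosphere, surface at rest): v = √(2g·h_out) = √(2·9.81·4.27) = 9.15 m/s.
With constant cross-section the crest speed equals v; applying Bernoulli from the surface up to the crest, P_top = P_atm − ½ρv² − ρg·h_top.
P_top = 103000 − ½·919·9.15² − 919·9.81·3.91 = 29300 Pa.

P_top ≈ 29.3 kPa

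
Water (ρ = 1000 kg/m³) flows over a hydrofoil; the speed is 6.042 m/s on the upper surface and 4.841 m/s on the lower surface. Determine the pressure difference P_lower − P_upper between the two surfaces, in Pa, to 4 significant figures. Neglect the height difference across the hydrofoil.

With negligible Δh, P + ½ρv² is constant, so P_low − P_up = ½ρ(v_up² − v_low²).
ΔP = ½·1000·(6.042² − 4.841²) = 6535 Pa.

ΔP = 6535 Pa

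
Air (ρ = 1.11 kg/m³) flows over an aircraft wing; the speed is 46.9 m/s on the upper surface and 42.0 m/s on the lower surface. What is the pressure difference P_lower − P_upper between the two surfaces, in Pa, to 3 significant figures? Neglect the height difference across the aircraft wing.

The pressure is lower where the speed is higher: ΔP = ½ρ(v_up² − v_low²).
ΔP = ½·1.11·(46.9² − 42.0²) = 242 Pa.

ΔP ≈ 242 Pa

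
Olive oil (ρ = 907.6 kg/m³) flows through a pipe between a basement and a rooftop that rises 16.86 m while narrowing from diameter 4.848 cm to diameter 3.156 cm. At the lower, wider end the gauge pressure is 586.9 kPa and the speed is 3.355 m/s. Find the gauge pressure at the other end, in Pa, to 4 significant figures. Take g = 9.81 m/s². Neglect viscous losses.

413500 Pa

The volume flow rate is constant, so v₂ = (A₁/A₂)v₁ = (18.46/7.823)·3.355 = 7.917 m/s.
Energy conservation along the streamline gives P₂ = P₁ − ½ρ(v₂² − v₁²) − ρg(h₂ − h₁).
P₂ = 586900 + ½·907.6·(3.355² − 7.917²) − 907.6·9.81·(+16.86) = 586900 + (-23330) − (150100) = 413500 Pa.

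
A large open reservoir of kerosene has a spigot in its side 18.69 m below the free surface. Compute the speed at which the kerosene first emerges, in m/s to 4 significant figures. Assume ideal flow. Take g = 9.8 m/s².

v ≈ 19.14 m/s

Bernoulli from surface to hole (P equal, v_surface ≈ 0): v = √(2gh) = √(2×9.8×18.69) = 19.14 m/s.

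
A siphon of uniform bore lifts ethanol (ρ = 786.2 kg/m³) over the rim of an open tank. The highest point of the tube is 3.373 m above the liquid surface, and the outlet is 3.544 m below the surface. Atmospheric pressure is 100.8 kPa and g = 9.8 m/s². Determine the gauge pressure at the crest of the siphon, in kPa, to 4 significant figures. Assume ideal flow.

From the surface to the outlet (both open to atmosphere, surface at rest): v = √(2g·h_out) = √(2·9.8·3.544) = 8.334 m/s.
Continuity keeps v the same throughout the tube; from surface to crest, P_atm + 0 = P_top + ½ρv² + ρg·h_top.
P_top = 100800 − ½·786.2·8.334² − 786.2·9.8·3.373 = 47510 Pa. So P_gauge = P_top − P_atm = -53290 Pa.

P_gauge ≈ -53.29 kPa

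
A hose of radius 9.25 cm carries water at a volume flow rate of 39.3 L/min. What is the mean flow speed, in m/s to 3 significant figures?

Q = 39.3 L/min = 0.000655 m³/s.
v = Q/A = 0.000655 / 0.0269 = 0.0244 m/s.

v ≈ 0.0244 m/s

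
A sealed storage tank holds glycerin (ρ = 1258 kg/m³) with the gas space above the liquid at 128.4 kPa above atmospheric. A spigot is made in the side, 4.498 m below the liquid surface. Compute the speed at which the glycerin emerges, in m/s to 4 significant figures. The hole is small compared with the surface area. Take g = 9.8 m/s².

v = 17.10 m/s

Take point 1 at the surface (v₁ ≈ 0) and point 2 at the hole (at atmospheric pressure). Bernoulli: P₁ + ρg h = P_atm + ½ρv₂².
With P₁ − P_atm = 128400 Pa, v₂ = √(2gh + 2ΔP/ρ) = √(2·9.8·4.498 + 2·128400/1258) = 17.10 m/s.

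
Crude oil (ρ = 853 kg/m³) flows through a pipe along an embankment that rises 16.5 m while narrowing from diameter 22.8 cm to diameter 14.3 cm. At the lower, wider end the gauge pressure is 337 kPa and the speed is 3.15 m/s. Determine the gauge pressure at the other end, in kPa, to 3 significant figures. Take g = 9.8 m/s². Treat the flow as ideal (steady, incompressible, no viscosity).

P₂ ≈ 176 kPa

The volume flow rate is constant, so v₂ = (A₁/A₂)v₁ = (408/161)·3.15 = 8.01 m/s.
Applying Bernoulli between the two ends and solving for P₂: P₂ = P₁ + ½ρ(v₁² − v₂²) − ρgΔh.
P₂ = 337000 + ½·853·(3.15² − 8.01²) − 853·9.8·(+16.5) = 337000 + (-23100) − (138000) = 176000 Pa.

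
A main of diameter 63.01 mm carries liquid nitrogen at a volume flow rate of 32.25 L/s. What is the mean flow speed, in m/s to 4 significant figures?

Q = 32.25 L/s = 0.03225 m³/s.
v = Q/A = 0.03225 / 0.003118 = 10.34 m/s.

v = 10.34 m/s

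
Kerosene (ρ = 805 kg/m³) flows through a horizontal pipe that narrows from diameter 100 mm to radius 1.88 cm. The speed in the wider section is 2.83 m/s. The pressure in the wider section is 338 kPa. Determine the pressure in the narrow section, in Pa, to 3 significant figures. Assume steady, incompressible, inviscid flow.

P₂ = 180000 Pa

By continuity, v₂ = v₁·A₁/A₂ = 2.83·(78.5/11.1) = 20.0 m/s.
The pipe is horizontal, so Bernoulli reduces to P₁ + ½ρv₁² = P₂ + ½ρv₂².
P₂ = P₁ − ½ρ(v₂² − v₁²) = 338000 − ½·805·(20.0² − 2.83²) = 338000 − 158000 = 180000 Pa.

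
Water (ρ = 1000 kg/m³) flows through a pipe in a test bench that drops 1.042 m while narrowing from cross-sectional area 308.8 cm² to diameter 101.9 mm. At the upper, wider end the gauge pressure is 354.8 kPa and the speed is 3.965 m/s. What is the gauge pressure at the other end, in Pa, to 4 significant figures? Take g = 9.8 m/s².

P₂ ≈ 260200 Pa

Continuity gives A₁v₁ = A₂v₂, so v₂ = (308.8 cm²)/(81.55 cm²) × 3.965 m/s = 15.01 m/s.
Energy conservation along the streamline gives P₂ = P₁ − ½ρ(v₂² − v₁²) − ρg(h₂ − h₁).
P₂ = 354800 + ½·1000·(3.965² − 15.01²) − 1000·9.8·(−1.042) = 354800 + (-104800) − (-10210) = 260200 Pa.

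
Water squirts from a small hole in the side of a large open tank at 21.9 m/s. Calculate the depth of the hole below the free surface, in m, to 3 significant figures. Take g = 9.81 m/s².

For a small hole in a large open tank, ½v² = gh, giving h = v²/(2g).
h = 21.9²/(2·9.81) = 480/19.62 = 24.4 m.

h ≈ 24.4 m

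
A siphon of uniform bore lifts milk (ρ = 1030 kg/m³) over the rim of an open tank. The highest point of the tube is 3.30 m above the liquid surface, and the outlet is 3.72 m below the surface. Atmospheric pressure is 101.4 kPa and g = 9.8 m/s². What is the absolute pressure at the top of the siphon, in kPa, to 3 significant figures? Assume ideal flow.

Bernoulli surface→outlet gives ½v² = g·h_out, so v = √(2·9.8·3.72) = 8.54 m/s.
The bore is uniform, so the speed at the crest is the same v. Bernoulli surface→crest: P_atm = P_top + ½ρv² + ρg·h_top.
P_top = 101400 − ½·1030·8.54² − 1030·9.8·3.30 = 30500 Pa.

P_top = 30.5 kPa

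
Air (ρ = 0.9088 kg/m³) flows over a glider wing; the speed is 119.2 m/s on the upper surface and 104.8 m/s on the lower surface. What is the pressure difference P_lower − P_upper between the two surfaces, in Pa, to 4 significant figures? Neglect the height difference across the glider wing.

The pressure is lower where the speed is higher: ΔP = ½ρ(v_up² − v_low²).
ΔP = ½·0.9088·(119.2² − 104.8²) = 1466 Pa.

ΔP ≈ 1466 Pa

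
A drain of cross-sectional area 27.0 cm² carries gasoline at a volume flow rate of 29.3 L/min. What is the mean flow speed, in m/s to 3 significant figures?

Q = 29.3 L/min = 0.000488 m³/s.
v = Q/A = 0.000488 / 0.00270 = 0.181 m/s.

v ≈ 0.181 m/s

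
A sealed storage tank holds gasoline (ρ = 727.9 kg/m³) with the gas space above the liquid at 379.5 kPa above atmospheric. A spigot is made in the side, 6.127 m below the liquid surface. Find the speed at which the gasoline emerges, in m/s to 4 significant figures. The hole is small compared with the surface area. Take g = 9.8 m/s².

v ≈ 34.10 m/s

Take point 1 at the surface (v₁ ≈ 0) and point 2 at the hole (at atmospheric pressure). Bernoulli: P₁ + ρg h = P_atm + ½ρv₂².
With P₁ − P_atm = 379500 Pa, v₂ = √(2gh + 2ΔP/ρ) = √(2·9.8·6.127 + 2·379500/727.9) = 34.10 m/s.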